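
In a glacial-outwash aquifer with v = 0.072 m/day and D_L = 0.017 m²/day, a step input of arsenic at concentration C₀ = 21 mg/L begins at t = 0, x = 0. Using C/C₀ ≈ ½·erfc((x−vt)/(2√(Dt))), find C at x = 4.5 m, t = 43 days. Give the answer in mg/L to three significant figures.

2.58 mg/L

For a continuous step input, C/C₀ ≈ ½·erfc((x−vt)/(2√(Dt))).
vt = 0.072 × 43 = 3.096 m and 2√(Dt) = 2√(0.017 × 43) = 1.710 m.
Argument (x−vt)/(2√(Dt)) = (4.5 − 3.096)/1.710 = 0.8211; ½·erfc(0.8211) = 0.1228.
C = 21 × 0.1228 = 2.58 mg/L.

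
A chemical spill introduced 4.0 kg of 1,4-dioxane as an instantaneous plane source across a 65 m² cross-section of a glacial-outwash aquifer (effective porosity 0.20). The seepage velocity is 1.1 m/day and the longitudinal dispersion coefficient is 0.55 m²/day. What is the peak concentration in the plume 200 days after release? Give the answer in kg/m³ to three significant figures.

0.00828 kg/m³

The peak of an instantaneous 1D plume sits at x = vt; there the Gaussian factor is 1 and C_max = M/(n_e·A·√(4πDt)), where n_e·A is the pore area the mass is dissolved in.
√(4πDt) = √(4π × 0.55 × 200) = 37.18 m, so C_max = 4.0/(0.20 × 65 × 37.18) = 0.00828 kg/m³.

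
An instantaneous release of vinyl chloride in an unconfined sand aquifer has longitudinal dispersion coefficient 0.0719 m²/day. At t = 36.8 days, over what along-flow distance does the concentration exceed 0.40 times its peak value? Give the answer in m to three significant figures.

6.23 m

The plume is Gaussian with σ = √(2Dt) = √(2 × 0.0719 × 36.8) = 2.300 m.
C/C_peak = exp(−Δx²/(2σ²)) = 0.40 ⇒ Δx = σ·√(−2 ln 0.40) = 2.300 × 1.354 = 3.114 m.
Width = 2Δx = 6.23 m.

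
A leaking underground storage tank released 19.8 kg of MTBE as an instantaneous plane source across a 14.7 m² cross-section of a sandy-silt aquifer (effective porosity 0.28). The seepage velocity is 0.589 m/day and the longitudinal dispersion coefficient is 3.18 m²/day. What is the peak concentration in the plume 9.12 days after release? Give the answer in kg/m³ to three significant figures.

0.252 kg/m³

The peak of an instantaneous 1D plume sits at x = vt; there the Gaussian factor is 1 and C_max = M/(n_e·A·√(4πDt)), where n_e·A is the pore area the mass is dissolved in.
√(4πDt) = √(4π × 3.18 × 9.12) = 19.09 m, so C_max = 19.8/(0.28 × 14.7 × 19.09) = 0.252 kg/m³.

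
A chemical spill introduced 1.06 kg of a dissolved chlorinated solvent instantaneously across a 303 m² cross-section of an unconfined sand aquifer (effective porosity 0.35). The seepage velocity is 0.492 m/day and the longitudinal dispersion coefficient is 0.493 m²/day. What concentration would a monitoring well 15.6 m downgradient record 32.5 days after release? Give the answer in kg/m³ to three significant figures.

0.000703 kg/m³

For an instantaneous plane source, C(x,t) = M/(n_e·A·√(4πDt)) · exp(−(x−vt)²/(4Dt)), with n_e·A the pore (flow) area.
Plume center vt = 0.492 × 32.5 = 15.99 m, so the well at 15.6 m is 0.39 m upgradient of the peak.
√(4πDt) = 14.19 m, giving peak height M/(n_e·A·√(4πDt)) = 1.06/(0.35 × 303 × 14.19) = 0.0007044 kg/m³.
(x−vt)²/(4Dt) = (-0.39)²/(4 × 0.493 × 32.5) = 0.002373; exp(−0.002373) = 0.9976.
C = 0.0007044 × 0.9976 = 0.000703 kg/m³.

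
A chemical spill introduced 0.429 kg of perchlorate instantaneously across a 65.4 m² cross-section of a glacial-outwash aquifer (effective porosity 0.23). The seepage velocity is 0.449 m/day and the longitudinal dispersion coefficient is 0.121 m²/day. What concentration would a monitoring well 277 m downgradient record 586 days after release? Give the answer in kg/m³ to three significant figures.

For an instantaneous plane source, C(x,t) = M/(n_e·A·√(4πDt)) · exp(−(x−vt)²/(4Dt)), with n_e·A the pore (flow) area.
Plume center vt = 0.449 × 586 = 263.114 m, so the well at 277 m is 13.886 m downgradient of the peak.
√(4πDt) = 29.85 m, giving peak height M/(n_e·A·√(4πDt)) = 0.429/(0.23 × 65.4 × 29.85) = 0.0009554 kg/m³.
(x−vt)²/(4Dt) = (13.886)²/(4 × 0.121 × 586) = 0.6798; exp(−0.6798) = 0.5067.
C = 0.0009554 × 0.5067 = 0.000484 kg/m³.

0.000484 kg/m³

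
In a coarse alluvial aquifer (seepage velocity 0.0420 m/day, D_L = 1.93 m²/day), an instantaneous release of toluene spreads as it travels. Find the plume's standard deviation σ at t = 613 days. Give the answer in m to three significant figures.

48.6 m

Dispersive spreading gives a Gaussian with σ² = 2Dt; advection only shifts the center.
σ = √(2 × 1.93 × 613) = 48.6 m.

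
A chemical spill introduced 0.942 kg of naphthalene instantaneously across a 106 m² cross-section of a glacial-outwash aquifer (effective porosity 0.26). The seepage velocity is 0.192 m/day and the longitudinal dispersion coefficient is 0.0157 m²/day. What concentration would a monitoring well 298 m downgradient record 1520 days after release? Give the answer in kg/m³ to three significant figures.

For an instantaneous plane source, C(x,t) = M/(n_e·A·√(4πDt)) · exp(−(x−vt)²/(4Dt)), with n_e·A the pore (flow) area.
Plume center vt = 0.192 × 1520 = 291.84 m, so the well at 298 m is 6.16 m downgradient of the peak.
√(4πDt) = 17.32 m, giving peak height M/(n_e·A·√(4πDt)) = 0.942/(0.26 × 106 × 17.32) = 0.001973 kg/m³.
(x−vt)²/(4Dt) = (6.16)²/(4 × 0.0157 × 1520) = 0.3975; exp(−0.3975) = 0.6720.
C = 0.001973 × 0.6720 = 0.00133 kg/m³.

0.00133 kg/m³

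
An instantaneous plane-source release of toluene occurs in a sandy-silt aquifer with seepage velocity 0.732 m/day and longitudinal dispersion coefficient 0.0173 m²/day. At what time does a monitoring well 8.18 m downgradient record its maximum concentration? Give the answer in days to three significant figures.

For the 1D instantaneous-source solution, setting ∂C/∂t = 0 at fixed x gives v²t² + 2Dt − x² = 0, so t = (√(D² + v²x²) − D)/v².
√(D² + v²x²) = √(0.0173² + 0.732² × 8.18²) = 5.988; v² = 0.535824.
t = (5.988 − 0.0173)/0.535824 = 11.1 days (vs. the pure-advection estimate x/v = 11.2 d).

11.1 days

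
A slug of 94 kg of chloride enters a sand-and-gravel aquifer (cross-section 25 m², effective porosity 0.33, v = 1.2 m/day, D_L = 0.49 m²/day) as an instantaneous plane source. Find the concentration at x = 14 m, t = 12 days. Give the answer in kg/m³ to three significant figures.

For an instantaneous plane source, C(x,t) = M/(n_e·A·√(4πDt)) · exp(−(x−vt)²/(4Dt)), with n_e·A the pore (flow) area.
Plume center vt = 1.2 × 12 = 14.4 m, so the well at 14 m is 0.4 m upgradient of the peak.
√(4πDt) = 8.596 m, giving peak height M/(n_e·A·√(4πDt)) = 94/(0.33 × 25 × 8.596) = 1.325 kg/m³.
(x−vt)²/(4Dt) = (-0.4)²/(4 × 0.49 × 12) = 0.006803; exp(−0.006803) = 0.9932.
C = 1.325 × 0.9932 = 1.32 kg/m³.

1.32 kg/m³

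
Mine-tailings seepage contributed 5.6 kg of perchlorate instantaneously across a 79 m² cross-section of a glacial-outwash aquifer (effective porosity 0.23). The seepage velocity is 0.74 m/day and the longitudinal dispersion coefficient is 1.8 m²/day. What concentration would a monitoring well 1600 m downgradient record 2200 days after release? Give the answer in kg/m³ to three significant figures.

0.00131 kg/m³

For an instantaneous plane source, C(x,t) = M/(n_e·A·√(4πDt)) · exp(−(x−vt)²/(4Dt)), with n_e·A the pore (flow) area.
Plume center vt = 0.74 × 2200 = 1628 m, so the well at 1600 m is 28 m upgradient of the peak.
√(4πDt) = 223.1 m, giving peak height M/(n_e·A·√(4πDt)) = 5.6/(0.23 × 79 × 223.1) = 0.001381 kg/m³.
(x−vt)²/(4Dt) = (-28)²/(4 × 1.8 × 2200) = 0.04949; exp(−0.04949) = 0.9517.
C = 0.001381 × 0.9517 = 0.00131 kg/m³.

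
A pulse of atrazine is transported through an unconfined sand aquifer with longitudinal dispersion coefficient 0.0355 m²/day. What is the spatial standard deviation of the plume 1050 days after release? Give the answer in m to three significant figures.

Dispersive spreading gives a Gaussian with σ² = 2Dt; advection only shifts the center.
σ = √(2 × 0.0355 × 1050) = 8.63 m.

8.63 m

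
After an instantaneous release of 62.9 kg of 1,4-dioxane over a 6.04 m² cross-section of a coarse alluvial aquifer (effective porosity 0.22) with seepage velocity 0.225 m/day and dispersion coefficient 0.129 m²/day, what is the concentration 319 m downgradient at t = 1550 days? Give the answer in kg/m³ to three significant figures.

For an instantaneous plane source, C(x,t) = M/(n_e·A·√(4πDt)) · exp(−(x−vt)²/(4Dt)), with n_e·A the pore (flow) area.
Plume center vt = 0.225 × 1550 = 348.75 m, so the well at 319 m is 29.75 m upgradient of the peak.
√(4πDt) = 50.13 m, giving peak height M/(n_e·A·√(4πDt)) = 62.9/(0.22 × 6.04 × 50.13) = 0.9443 kg/m³.
(x−vt)²/(4Dt) = (-29.75)²/(4 × 0.129 × 1550) = 1.107; exp(−1.107) = 0.3305.
C = 0.9443 × 0.3305 = 0.312 kg/m³.

0.312 kg/m³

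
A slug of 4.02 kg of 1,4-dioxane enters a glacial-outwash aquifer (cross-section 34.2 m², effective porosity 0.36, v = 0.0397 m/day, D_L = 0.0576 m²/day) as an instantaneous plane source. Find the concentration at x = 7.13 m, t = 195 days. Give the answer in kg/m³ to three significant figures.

For an instantaneous plane source, C(x,t) = M/(n_e·A·√(4πDt)) · exp(−(x−vt)²/(4Dt)), with n_e·A the pore (flow) area.
Plume center vt = 0.0397 × 195 = 7.7415 m, so the well at 7.13 m is 0.6115 m upgradient of the peak.
√(4πDt) = 11.88 m, giving peak height M/(n_e·A·√(4πDt)) = 4.02/(0.36 × 34.2 × 11.88) = 0.02748 kg/m³.
(x−vt)²/(4Dt) = (-0.6115)²/(4 × 0.0576 × 195) = 0.008323; exp(−0.008323) = 0.9917.
C = 0.02748 × 0.9917 = 0.0273 kg/m³.

0.0273 kg/m³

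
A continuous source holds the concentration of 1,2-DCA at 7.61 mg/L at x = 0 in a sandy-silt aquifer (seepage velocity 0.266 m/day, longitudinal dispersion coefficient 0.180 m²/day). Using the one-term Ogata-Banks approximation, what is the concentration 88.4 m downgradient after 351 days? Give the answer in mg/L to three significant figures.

5.10 mg/L

For a continuous step input, C/C₀ ≈ ½·erfc((x−vt)/(2√(Dt))).
vt = 0.266 × 351 = 93.366 m and 2√(Dt) = 2√(0.180 × 351) = 15.90 m.
Argument (x−vt)/(2√(Dt)) = (88.4 − 93.366)/15.90 = -0.3123; ½·erfc(-0.3123) = 0.6706.
C = 7.61 × 0.6706 = 5.10 mg/L.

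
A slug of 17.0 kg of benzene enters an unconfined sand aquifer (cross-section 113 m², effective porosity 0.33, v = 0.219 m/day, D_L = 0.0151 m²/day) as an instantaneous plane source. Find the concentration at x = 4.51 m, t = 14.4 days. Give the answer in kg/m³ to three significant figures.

0.0333 kg/m³

For an instantaneous plane source, C(x,t) = M/(n_e·A·√(4πDt)) · exp(−(x−vt)²/(4Dt)), with n_e·A the pore (flow) area.
Plume center vt = 0.219 × 14.4 = 3.1536 m, so the well at 4.51 m is 1.3564 m downgradient of the peak.
√(4πDt) = 1.653 m, giving peak height M/(n_e·A·√(4πDt)) = 17.0/(0.33 × 113 × 1.653) = 0.2758 kg/m³.
(x−vt)²/(4Dt) = (1.3564)²/(4 × 0.0151 × 14.4) = 2.115; exp(−2.115) = 0.1206.
C = 0.2758 × 0.1206 = 0.0333 kg/m³.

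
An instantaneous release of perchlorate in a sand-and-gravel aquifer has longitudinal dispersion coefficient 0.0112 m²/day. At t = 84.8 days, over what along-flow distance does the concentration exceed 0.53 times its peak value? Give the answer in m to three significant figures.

The plume is Gaussian with σ = √(2Dt) = √(2 × 0.0112 × 84.8) = 1.378 m.
C/C_peak = exp(−Δx²/(2σ²)) = 0.53 ⇒ Δx = σ·√(−2 ln 0.53) = 1.378 × 1.127 = 1.553 m.
Width = 2Δx = 3.11 m.

3.11 m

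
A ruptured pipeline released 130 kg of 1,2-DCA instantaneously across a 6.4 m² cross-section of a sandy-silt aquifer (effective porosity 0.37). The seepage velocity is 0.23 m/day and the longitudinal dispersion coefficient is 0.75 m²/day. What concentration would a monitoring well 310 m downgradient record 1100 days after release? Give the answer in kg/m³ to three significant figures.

0.201 kg/m³

For an instantaneous plane source, C(x,t) = M/(n_e·A·√(4πDt)) · exp(−(x−vt)²/(4Dt)), with n_e·A the pore (flow) area.
Plume center vt = 0.23 × 1100 = 253 m, so the well at 310 m is 57 m downgradient of the peak.
√(4πDt) = 101.8 m, giving peak height M/(n_e·A·√(4πDt)) = 130/(0.37 × 6.4 × 101.8) = 0.5393 kg/m³.
(x−vt)²/(4Dt) = (57)²/(4 × 0.75 × 1100) = 0.9845; exp(−0.9845) = 0.3736.
C = 0.5393 × 0.3736 = 0.201 kg/m³.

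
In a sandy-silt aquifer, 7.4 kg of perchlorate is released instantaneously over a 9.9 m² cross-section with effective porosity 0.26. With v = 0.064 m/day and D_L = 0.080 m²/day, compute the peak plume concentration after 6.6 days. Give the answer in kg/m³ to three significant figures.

1.12 kg/m³

The peak of an instantaneous 1D plume sits at x = vt; there the Gaussian factor is 1 and C_max = M/(n_e·A·√(4πDt)), where n_e·A is the pore area the mass is dissolved in.
√(4πDt) = √(4π × 0.080 × 6.6) = 2.576 m, so C_max = 7.4/(0.26 × 9.9 × 2.576) = 1.12 kg/m³.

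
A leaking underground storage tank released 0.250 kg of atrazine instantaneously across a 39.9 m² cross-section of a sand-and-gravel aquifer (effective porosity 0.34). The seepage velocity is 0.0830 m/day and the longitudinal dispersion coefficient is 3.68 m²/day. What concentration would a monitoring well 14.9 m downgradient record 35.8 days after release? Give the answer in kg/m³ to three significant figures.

For an instantaneous plane source, C(x,t) = M/(n_e·A·√(4πDt)) · exp(−(x−vt)²/(4Dt)), with n_e·A the pore (flow) area.
Plume center vt = 0.0830 × 35.8 = 2.9714 m, so the well at 14.9 m is 11.9286 m downgradient of the peak.
√(4πDt) = 40.69 m, giving peak height M/(n_e·A·√(4πDt)) = 0.250/(0.34 × 39.9 × 40.69) = 0.0004529 kg/m³.
(x−vt)²/(4Dt) = (11.9286)²/(4 × 3.68 × 35.8) = 0.2700; exp(−0.2700) = 0.7634.
C = 0.0004529 × 0.7634 = 0.000346 kg/m³.

0.000346 kg/m³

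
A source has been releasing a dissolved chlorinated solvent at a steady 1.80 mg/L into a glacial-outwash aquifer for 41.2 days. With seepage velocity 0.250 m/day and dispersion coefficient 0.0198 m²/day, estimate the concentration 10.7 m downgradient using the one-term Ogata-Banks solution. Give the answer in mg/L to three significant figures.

0.679 mg/L

For a continuous step input, C/C₀ ≈ ½·erfc((x−vt)/(2√(Dt))).
vt = 0.250 × 41.2 = 10.3 m and 2√(Dt) = 2√(0.0198 × 41.2) = 1.806 m.
Argument (x−vt)/(2√(Dt)) = (10.7 − 10.3)/1.806 = 0.2215; ½·erfc(0.2215) = 0.3770.
C = 1.80 × 0.3770 = 0.679 mg/L.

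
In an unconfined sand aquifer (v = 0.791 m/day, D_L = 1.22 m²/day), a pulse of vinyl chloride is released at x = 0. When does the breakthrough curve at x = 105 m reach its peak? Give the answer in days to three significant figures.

For the 1D instantaneous-source solution, setting ∂C/∂t = 0 at fixed x gives v²t² + 2Dt − x² = 0, so t = (√(D² + v²x²) − D)/v².
√(D² + v²x²) = √(1.22² + 0.791² × 105²) = 83.06; v² = 0.625681.
t = (83.06 − 1.22)/0.625681 = 131 days (vs. the pure-advection estimate x/v = 133 d).

131 days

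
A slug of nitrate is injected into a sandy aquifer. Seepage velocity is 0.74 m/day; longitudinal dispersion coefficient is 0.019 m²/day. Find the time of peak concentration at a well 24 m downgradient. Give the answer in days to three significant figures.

For the 1D instantaneous-source solution, setting ∂C/∂t = 0 at fixed x gives v²t² + 2Dt − x² = 0, so t = (√(D² + v²x²) − D)/v².
√(D² + v²x²) = √(0.019² + 0.74² × 24²) = 17.76; v² = 0.5476.
t = (17.76 − 0.019)/0.5476 = 32.4 days (vs. the pure-advection estimate x/v = 32.4 d).

32.4 days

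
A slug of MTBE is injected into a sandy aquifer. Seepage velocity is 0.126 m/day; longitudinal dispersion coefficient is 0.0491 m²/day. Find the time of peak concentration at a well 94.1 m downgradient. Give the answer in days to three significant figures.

For the 1D instantaneous-source solution, setting ∂C/∂t = 0 at fixed x gives v²t² + 2Dt − x² = 0, so t = (√(D² + v²x²) − D)/v².
√(D² + v²x²) = √(0.0491² + 0.126² × 94.1²) = 11.86; v² = 0.015876.
t = (11.86 − 0.0491)/0.015876 = 744 days (vs. the pure-advection estimate x/v = 747 d).

744 days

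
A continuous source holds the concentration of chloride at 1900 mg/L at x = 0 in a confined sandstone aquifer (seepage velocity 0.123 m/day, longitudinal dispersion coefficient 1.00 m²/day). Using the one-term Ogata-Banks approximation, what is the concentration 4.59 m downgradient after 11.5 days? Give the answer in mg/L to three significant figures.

For a continuous step input, C/C₀ ≈ ½·erfc((x−vt)/(2√(Dt))).
vt = 0.123 × 11.5 = 1.4145 m and 2√(Dt) = 2√(1.00 × 11.5) = 6.782 m.
Argument (x−vt)/(2√(Dt)) = (4.59 − 1.4145)/6.782 = 0.4682; ½·erfc(0.4682) = 0.2539.
C = 1900 × 0.2539 = 482 mg/L.

482 mg/L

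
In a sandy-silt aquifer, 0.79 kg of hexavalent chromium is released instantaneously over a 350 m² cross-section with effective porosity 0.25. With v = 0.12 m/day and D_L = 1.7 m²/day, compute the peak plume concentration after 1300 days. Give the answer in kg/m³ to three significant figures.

The peak of an instantaneous 1D plume sits at x = vt; there the Gaussian factor is 1 and C_max = M/(n_e·A·√(4πDt)), where n_e·A is the pore area the mass is dissolved in.
√(4πDt) = √(4π × 1.7 × 1300) = 166.6 m, so C_max = 0.79/(0.25 × 350 × 166.6) = 5.42e-05 kg/m³.

5.42e-05 kg/m³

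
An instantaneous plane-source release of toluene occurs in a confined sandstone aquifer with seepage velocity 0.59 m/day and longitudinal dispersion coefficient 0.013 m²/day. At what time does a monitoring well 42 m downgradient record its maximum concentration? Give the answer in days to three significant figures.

71.1 days

For the 1D instantaneous-source solution, setting ∂C/∂t = 0 at fixed x gives v²t² + 2Dt − x² = 0, so t = (√(D² + v²x²) − D)/v².
√(D² + v²x²) = √(0.013² + 0.59² × 42²) = 24.78; v² = 0.3481.
t = (24.78 − 0.013)/0.3481 = 71.1 days (vs. the pure-advection estimate x/v = 71.2 d).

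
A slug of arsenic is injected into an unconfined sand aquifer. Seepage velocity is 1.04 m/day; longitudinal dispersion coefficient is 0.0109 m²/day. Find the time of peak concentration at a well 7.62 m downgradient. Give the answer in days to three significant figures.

For the 1D instantaneous-source solution, setting ∂C/∂t = 0 at fixed x gives v²t² + 2Dt − x² = 0, so t = (√(D² + v²x²) − D)/v².
√(D² + v²x²) = √(0.0109² + 1.04² × 7.62²) = 7.925; v² = 1.0816.
t = (7.925 − 0.0109)/1.0816 = 7.32 days (vs. the pure-advection estimate x/v = 7.33 d).

7.32 days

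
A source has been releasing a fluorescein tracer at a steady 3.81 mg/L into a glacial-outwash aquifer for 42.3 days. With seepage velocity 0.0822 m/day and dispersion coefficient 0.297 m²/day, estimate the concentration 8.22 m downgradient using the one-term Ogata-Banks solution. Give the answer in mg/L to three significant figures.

For a continuous step input, C/C₀ ≈ ½·erfc((x−vt)/(2√(Dt))).
vt = 0.0822 × 42.3 = 3.47706 m and 2√(Dt) = 2√(0.297 × 42.3) = 7.089 m.
Argument (x−vt)/(2√(Dt)) = (8.22 − 3.47706)/7.089 = 0.6691; ½·erfc(0.6691) = 0.1720.
C = 3.81 × 0.1720 = 0.655 mg/L.

0.655 mg/L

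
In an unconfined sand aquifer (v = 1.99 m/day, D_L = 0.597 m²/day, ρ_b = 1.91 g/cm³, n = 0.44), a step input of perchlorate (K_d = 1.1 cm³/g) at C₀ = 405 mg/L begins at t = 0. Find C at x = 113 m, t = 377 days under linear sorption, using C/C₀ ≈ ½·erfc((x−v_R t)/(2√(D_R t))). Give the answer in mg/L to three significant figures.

Retardation factor R = 1 + ρ_b·K_d/n = 1 + 1.91 × 1.1/0.44 = 5.775.
Sorption retards both mechanisms: v_R = v/R = 0.3446 m/day, D_R = D/R = 0.1034 m²/day.
v_R·t = 0.3446 × 377 = 129.9142 m; 2√(D_R t) = 12.49 m; argument = (113 − 129.9142)/12.49 = -1.354.
C = C₀ × ½·erfc(-1.354) = 405 × 0.9722 = 394 mg/L.

394 mg/L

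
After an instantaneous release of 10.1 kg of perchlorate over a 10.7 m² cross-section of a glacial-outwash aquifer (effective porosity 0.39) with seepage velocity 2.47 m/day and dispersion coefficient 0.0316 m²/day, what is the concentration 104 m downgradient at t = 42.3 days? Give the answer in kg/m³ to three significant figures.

0.566 kg/m³

For an instantaneous plane source, C(x,t) = M/(n_e·A·√(4πDt)) · exp(−(x−vt)²/(4Dt)), with n_e·A the pore (flow) area.
Plume center vt = 2.47 × 42.3 = 104.481 m, so the well at 104 m is 0.481 m upgradient of the peak.
√(4πDt) = 4.098 m, giving peak height M/(n_e·A·√(4πDt)) = 10.1/(0.39 × 10.7 × 4.098) = 0.5906 kg/m³.
(x−vt)²/(4Dt) = (-0.481)²/(4 × 0.0316 × 42.3) = 0.04327; exp(−0.04327) = 0.9577.
C = 0.5906 × 0.9577 = 0.566 kg/m³.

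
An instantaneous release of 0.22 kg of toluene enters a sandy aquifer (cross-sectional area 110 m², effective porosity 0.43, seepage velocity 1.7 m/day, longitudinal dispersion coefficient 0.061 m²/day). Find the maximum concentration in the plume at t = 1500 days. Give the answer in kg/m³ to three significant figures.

0.000137 kg/m³

The peak of an instantaneous 1D plume sits at x = vt; there the Gaussian factor is 1 and C_max = M/(n_e·A·√(4πDt)), where n_e·A is the pore area the mass is dissolved in.
√(4πDt) = √(4π × 0.061 × 1500) = 33.91 m, so C_max = 0.22/(0.43 × 110 × 33.91) = 0.000137 kg/m³.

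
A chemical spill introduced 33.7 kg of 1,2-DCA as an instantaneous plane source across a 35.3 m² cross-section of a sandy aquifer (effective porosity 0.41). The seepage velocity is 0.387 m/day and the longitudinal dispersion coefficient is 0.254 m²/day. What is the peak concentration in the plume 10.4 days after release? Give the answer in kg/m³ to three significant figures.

0.404 kg/m³

The peak of an instantaneous 1D plume sits at x = vt; there the Gaussian factor is 1 and C_max = M/(n_e·A·√(4πDt)), where n_e·A is the pore area the mass is dissolved in.
√(4πDt) = √(4π × 0.254 × 10.4) = 5.762 m, so C_max = 33.7/(0.41 × 35.3 × 5.762) = 0.404 kg/m³.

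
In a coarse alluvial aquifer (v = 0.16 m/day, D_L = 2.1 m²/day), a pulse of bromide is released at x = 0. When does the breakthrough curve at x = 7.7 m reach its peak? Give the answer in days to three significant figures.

For the 1D instantaneous-source solution, setting ∂C/∂t = 0 at fixed x gives v²t² + 2Dt − x² = 0, so t = (√(D² + v²x²) − D)/v².
√(D² + v²x²) = √(2.1² + 0.16² × 7.7²) = 2.435; v² = 0.0256.
t = (2.435 − 2.1)/0.0256 = 13.1 days (vs. the pure-advection estimate x/v = 48.1 d).

13.1 days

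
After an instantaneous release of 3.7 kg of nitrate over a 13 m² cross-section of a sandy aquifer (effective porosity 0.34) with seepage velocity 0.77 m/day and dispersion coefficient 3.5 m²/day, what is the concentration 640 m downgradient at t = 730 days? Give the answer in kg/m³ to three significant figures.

0.00258 kg/m³

For an instantaneous plane source, C(x,t) = M/(n_e·A·√(4πDt)) · exp(−(x−vt)²/(4Dt)), with n_e·A the pore (flow) area.
Plume center vt = 0.77 × 730 = 562.1 m, so the well at 640 m is 77.9 m downgradient of the peak.
√(4πDt) = 179.2 m, giving peak height M/(n_e·A·√(4πDt)) = 3.7/(0.34 × 13 × 179.2) = 0.004671 kg/m³.
(x−vt)²/(4Dt) = (77.9)²/(4 × 3.5 × 730) = 0.5938; exp(−0.5938) = 0.5522.
C = 0.004671 × 0.5522 = 0.00258 kg/m³.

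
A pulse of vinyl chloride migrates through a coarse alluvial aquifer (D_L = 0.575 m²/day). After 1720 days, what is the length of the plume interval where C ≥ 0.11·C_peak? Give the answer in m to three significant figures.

The plume is Gaussian with σ = √(2Dt) = √(2 × 0.575 × 1720) = 44.47 m.
C/C_peak = exp(−Δx²/(2σ²)) = 0.11 ⇒ Δx = σ·√(−2 ln 0.11) = 44.47 × 2.101 = 93.43 m.
Width = 2Δx = 187 m.

187 m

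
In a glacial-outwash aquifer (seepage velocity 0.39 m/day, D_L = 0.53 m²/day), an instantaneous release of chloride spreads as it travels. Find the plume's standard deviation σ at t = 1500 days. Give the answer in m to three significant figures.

Dispersive spreading gives a Gaussian with σ² = 2Dt; advection only shifts the center.
σ = √(2 × 0.53 × 1500) = 39.9 m.

39.9 m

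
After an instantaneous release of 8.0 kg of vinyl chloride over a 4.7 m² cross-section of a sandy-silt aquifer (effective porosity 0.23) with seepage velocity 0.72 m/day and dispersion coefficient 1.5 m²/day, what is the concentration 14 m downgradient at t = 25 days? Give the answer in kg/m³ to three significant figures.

For an instantaneous plane source, C(x,t) = M/(n_e·A·√(4πDt)) · exp(−(x−vt)²/(4Dt)), with n_e·A the pore (flow) area.
Plume center vt = 0.72 × 25 = 18 m, so the well at 14 m is 4 m upgradient of the peak.
√(4πDt) = 21.71 m, giving peak height M/(n_e·A·√(4πDt)) = 8.0/(0.23 × 4.7 × 21.71) = 0.3409 kg/m³.
(x−vt)²/(4Dt) = (-4)²/(4 × 1.5 × 25) = 0.1067; exp(−0.1067) = 0.8988.
C = 0.3409 × 0.8988 = 0.306 kg/m³.

0.306 kg/m³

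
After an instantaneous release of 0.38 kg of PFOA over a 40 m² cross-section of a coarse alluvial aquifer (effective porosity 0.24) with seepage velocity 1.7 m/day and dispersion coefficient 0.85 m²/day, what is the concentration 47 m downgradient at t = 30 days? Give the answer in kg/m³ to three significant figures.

For an instantaneous plane source, C(x,t) = M/(n_e·A·√(4πDt)) · exp(−(x−vt)²/(4Dt)), with n_e·A the pore (flow) area.
Plume center vt = 1.7 × 30 = 51 m, so the well at 47 m is 4 m upgradient of the peak.
√(4πDt) = 17.90 m, giving peak height M/(n_e·A·√(4πDt)) = 0.38/(0.24 × 40 × 17.90) = 0.002211 kg/m³.
(x−vt)²/(4Dt) = (-4)²/(4 × 0.85 × 30) = 0.1569; exp(−0.1569) = 0.8548.
C = 0.002211 × 0.8548 = 0.00189 kg/m³.

0.00189 kg/m³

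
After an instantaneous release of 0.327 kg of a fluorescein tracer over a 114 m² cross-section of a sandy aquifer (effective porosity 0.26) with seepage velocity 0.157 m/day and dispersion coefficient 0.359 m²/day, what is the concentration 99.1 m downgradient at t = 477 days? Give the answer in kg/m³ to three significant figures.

0.000101 kg/m³

For an instantaneous plane source, C(x,t) = M/(n_e·A·√(4πDt)) · exp(−(x−vt)²/(4Dt)), with n_e·A the pore (flow) area.
Plume center vt = 0.157 × 477 = 74.889 m, so the well at 99.1 m is 24.211 m downgradient of the peak.
√(4πDt) = 46.39 m, giving peak height M/(n_e·A·√(4πDt)) = 0.327/(0.26 × 114 × 46.39) = 0.0002378 kg/m³.
(x−vt)²/(4Dt) = (24.211)²/(4 × 0.359 × 477) = 0.8558; exp(−0.8558) = 0.4249.
C = 0.0002378 × 0.4249 = 0.000101 kg/m³.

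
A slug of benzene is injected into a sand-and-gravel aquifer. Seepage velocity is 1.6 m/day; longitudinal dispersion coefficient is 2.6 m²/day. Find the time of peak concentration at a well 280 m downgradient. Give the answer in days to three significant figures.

For the 1D instantaneous-source solution, setting ∂C/∂t = 0 at fixed x gives v²t² + 2Dt − x² = 0, so t = (√(D² + v²x²) − D)/v².
√(D² + v²x²) = √(2.6² + 1.6² × 280²) = 448.0; v² = 2.56.
t = (448.0 − 2.6)/2.56 = 174 days (vs. the pure-advection estimate x/v = 175 d).

174 days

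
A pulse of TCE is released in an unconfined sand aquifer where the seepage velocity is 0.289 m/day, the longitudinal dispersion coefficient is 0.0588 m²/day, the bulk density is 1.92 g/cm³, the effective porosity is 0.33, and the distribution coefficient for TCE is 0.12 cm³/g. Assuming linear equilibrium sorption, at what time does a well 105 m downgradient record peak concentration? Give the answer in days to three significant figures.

616 days

Retardation factor R = 1 + ρ_b·K_d/n = 1 + 1.92 × 0.12/0.33 = 1.698.
Sorption retards both mechanisms: v_R = v/R = 0.1702 m/day, D_R = D/R = 0.03463 m²/day.
Peak time from v_R²t² + 2D_R t − x² = 0: t = (√(D_R² + v_R²x²) − D_R)/v_R².
√(D_R² + v_R²x²) = √(0.03463² + 0.1702² × 105²) = 17.87; v_R² = 0.02897.
t = (17.87 − 0.03463)/0.02897 = 616 days.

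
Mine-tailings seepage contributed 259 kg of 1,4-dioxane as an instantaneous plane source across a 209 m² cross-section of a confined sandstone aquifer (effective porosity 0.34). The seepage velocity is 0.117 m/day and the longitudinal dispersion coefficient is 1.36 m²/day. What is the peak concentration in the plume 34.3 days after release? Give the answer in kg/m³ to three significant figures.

The peak of an instantaneous 1D plume sits at x = vt; there the Gaussian factor is 1 and C_max = M/(n_e·A·√(4πDt)), where n_e·A is the pore area the mass is dissolved in.
√(4πDt) = √(4π × 1.36 × 34.3) = 24.21 m, so C_max = 259/(0.34 × 209 × 24.21) = 0.151 kg/m³.

0.151 kg/m³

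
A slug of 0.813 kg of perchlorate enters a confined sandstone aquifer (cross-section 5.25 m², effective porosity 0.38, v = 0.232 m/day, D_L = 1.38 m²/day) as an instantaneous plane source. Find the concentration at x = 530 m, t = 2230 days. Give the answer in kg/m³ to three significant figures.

For an instantaneous plane source, C(x,t) = M/(n_e·A·√(4πDt)) · exp(−(x−vt)²/(4Dt)), with n_e·A the pore (flow) area.
Plume center vt = 0.232 × 2230 = 517.36 m, so the well at 530 m is 12.64 m downgradient of the peak.
√(4πDt) = 196.7 m, giving peak height M/(n_e·A·√(4πDt)) = 0.813/(0.38 × 5.25 × 196.7) = 0.002072 kg/m³.
(x−vt)²/(4Dt) = (12.64)²/(4 × 1.38 × 2230) = 0.01298; exp(−0.01298) = 0.9871.
C = 0.002072 × 0.9871 = 0.00205 kg/m³.

0.00205 kg/m³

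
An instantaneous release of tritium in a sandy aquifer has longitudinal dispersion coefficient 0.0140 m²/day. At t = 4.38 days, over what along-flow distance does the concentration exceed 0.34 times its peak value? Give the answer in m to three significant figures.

The plume is Gaussian with σ = √(2Dt) = √(2 × 0.0140 × 4.38) = 0.3502 m.
C/C_peak = exp(−Δx²/(2σ²)) = 0.34 ⇒ Δx = σ·√(−2 ln 0.34) = 0.3502 × 1.469 = 0.5144 m.
Width = 2Δx = 1.03 m.

1.03 m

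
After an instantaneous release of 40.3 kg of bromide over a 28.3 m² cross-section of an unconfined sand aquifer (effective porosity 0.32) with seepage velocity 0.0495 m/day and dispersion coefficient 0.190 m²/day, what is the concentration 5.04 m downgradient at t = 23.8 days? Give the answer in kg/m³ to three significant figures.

0.259 kg/m³

For an instantaneous plane source, C(x,t) = M/(n_e·A·√(4πDt)) · exp(−(x−vt)²/(4Dt)), with n_e·A the pore (flow) area.
Plume center vt = 0.0495 × 23.8 = 1.1781 m, so the well at 5.04 m is 3.8619 m downgradient of the peak.
√(4πDt) = 7.538 m, giving peak height M/(n_e·A·√(4πDt)) = 40.3/(0.32 × 28.3 × 7.538) = 0.5904 kg/m³.
(x−vt)²/(4Dt) = (3.8619)²/(4 × 0.190 × 23.8) = 0.8245; exp(−0.8245) = 0.4385.
C = 0.5904 × 0.4385 = 0.259 kg/m³.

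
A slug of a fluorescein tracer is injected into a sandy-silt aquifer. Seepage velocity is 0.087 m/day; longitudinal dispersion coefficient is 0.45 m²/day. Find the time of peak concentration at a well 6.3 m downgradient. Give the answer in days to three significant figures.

For the 1D instantaneous-source solution, setting ∂C/∂t = 0 at fixed x gives v²t² + 2Dt − x² = 0, so t = (√(D² + v²x²) − D)/v².
√(D² + v²x²) = √(0.45² + 0.087² × 6.3²) = 0.7092; v² = 0.007569.
t = (0.7092 − 0.45)/0.007569 = 34.2 days (vs. the pure-advection estimate x/v = 72.4 d).

34.2 days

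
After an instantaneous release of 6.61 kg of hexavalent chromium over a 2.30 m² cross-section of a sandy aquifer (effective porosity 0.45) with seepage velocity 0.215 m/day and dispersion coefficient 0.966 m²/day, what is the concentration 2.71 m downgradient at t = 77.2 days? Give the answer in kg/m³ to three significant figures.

0.109 kg/m³

For an instantaneous plane source, C(x,t) = M/(n_e·A·√(4πDt)) · exp(−(x−vt)²/(4Dt)), with n_e·A the pore (flow) area.
Plume center vt = 0.215 × 77.2 = 16.598 m, so the well at 2.71 m is 13.888 m upgradient of the peak.
√(4πDt) = 30.61 m, giving peak height M/(n_e·A·√(4πDt)) = 6.61/(0.45 × 2.30 × 30.61) = 0.2086 kg/m³.
(x−vt)²/(4Dt) = (-13.888)²/(4 × 0.966 × 77.2) = 0.6466; exp(−0.6466) = 0.5238.
C = 0.2086 × 0.5238 = 0.109 kg/m³.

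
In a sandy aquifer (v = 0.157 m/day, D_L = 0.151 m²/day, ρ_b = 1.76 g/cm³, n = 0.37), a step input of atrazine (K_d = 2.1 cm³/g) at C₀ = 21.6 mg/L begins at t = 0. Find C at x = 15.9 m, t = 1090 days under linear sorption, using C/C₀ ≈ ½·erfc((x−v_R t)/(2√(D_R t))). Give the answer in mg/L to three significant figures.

Retardation factor R = 1 + ρ_b·K_d/n = 1 + 1.76 × 2.1/0.37 = 10.99.
Sorption retards both mechanisms: v_R = v/R = 0.01429 m/day, D_R = D/R = 0.01374 m²/day.
v_R·t = 0.01429 × 1090 = 15.5761 m; 2√(D_R t) = 7.740 m; argument = (15.9 − 15.5761)/7.740 = 0.04185.
C = C₀ × ½·erfc(0.04185) = 21.6 × 0.4764 = 10.3 mg/L.

10.3 mg/L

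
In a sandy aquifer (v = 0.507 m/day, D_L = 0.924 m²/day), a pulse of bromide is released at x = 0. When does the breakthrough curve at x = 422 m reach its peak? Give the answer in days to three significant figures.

For the 1D instantaneous-source solution, setting ∂C/∂t = 0 at fixed x gives v²t² + 2Dt − x² = 0, so t = (√(D² + v²x²) − D)/v².
√(D² + v²x²) = √(0.924² + 0.507² × 422²) = 214.0; v² = 0.257049.
t = (214.0 − 0.924)/0.257049 = 829 days (vs. the pure-advection estimate x/v = 832 d).

829 days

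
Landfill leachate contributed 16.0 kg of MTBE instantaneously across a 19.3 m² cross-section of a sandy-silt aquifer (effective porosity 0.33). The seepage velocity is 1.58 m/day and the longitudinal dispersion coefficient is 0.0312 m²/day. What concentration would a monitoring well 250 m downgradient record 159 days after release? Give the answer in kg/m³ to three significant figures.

0.295 kg/m³

For an instantaneous plane source, C(x,t) = M/(n_e·A·√(4πDt)) · exp(−(x−vt)²/(4Dt)), with n_e·A the pore (flow) area.
Plume center vt = 1.58 × 159 = 251.22 m, so the well at 250 m is 1.22 m upgradient of the peak.
√(4πDt) = 7.896 m, giving peak height M/(n_e·A·√(4πDt)) = 16.0/(0.33 × 19.3 × 7.896) = 0.3182 kg/m³.
(x−vt)²/(4Dt) = (-1.22)²/(4 × 0.0312 × 159) = 0.07501; exp(−0.07501) = 0.9277.
C = 0.3182 × 0.9277 = 0.295 kg/m³.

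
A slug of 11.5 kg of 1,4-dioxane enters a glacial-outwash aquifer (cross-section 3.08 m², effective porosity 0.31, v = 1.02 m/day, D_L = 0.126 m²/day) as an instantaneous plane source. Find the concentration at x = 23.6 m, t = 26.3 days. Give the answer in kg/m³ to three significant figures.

For an instantaneous plane source, C(x,t) = M/(n_e·A·√(4πDt)) · exp(−(x−vt)²/(4Dt)), with n_e·A the pore (flow) area.
Plume center vt = 1.02 × 26.3 = 26.826 m, so the well at 23.6 m is 3.226 m upgradient of the peak.
√(4πDt) = 6.453 m, giving peak height M/(n_e·A·√(4πDt)) = 11.5/(0.31 × 3.08 × 6.453) = 1.866 kg/m³.
(x−vt)²/(4Dt) = (-3.226)²/(4 × 0.126 × 26.3) = 0.7851; exp(−0.7851) = 0.4561.
C = 1.866 × 0.4561 = 0.851 kg/m³.

0.851 kg/m³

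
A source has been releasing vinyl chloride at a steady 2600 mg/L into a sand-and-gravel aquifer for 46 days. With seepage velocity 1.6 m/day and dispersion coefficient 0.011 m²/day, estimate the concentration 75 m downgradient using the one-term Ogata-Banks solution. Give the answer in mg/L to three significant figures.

213 mg/L

For a continuous step input, C/C₀ ≈ ½·erfc((x−vt)/(2√(Dt))).
vt = 1.6 × 46 = 73.6 m and 2√(Dt) = 2√(0.011 × 46) = 1.423 m.
Argument (x−vt)/(2√(Dt)) = (75 − 73.6)/1.423 = 0.9838; ½·erfc(0.9838) = 0.08207.
C = 2600 × 0.08207 = 213 mg/L.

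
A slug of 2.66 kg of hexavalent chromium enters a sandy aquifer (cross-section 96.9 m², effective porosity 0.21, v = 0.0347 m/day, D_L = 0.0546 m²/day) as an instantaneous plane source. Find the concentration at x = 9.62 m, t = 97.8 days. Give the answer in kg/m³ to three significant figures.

For an instantaneous plane source, C(x,t) = M/(n_e·A·√(4πDt)) · exp(−(x−vt)²/(4Dt)), with n_e·A the pore (flow) area.
Plume center vt = 0.0347 × 97.8 = 3.39366 m, so the well at 9.62 m is 6.22634 m downgradient of the peak.
√(4πDt) = 8.192 m, giving peak height M/(n_e·A·√(4πDt)) = 2.66/(0.21 × 96.9 × 8.192) = 0.01596 kg/m³.
(x−vt)²/(4Dt) = (6.22634)²/(4 × 0.0546 × 97.8) = 1.815; exp(−1.815) = 0.1628.
C = 0.01596 × 0.1628 = 0.00260 kg/m³.

0.00260 kg/m³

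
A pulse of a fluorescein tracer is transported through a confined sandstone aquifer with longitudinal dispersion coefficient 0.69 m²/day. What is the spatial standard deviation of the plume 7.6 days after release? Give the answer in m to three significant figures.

Dispersive spreading gives a Gaussian with σ² = 2Dt; advection only shifts the center.
σ = √(2 × 0.69 × 7.6) = 3.24 m.

3.24 m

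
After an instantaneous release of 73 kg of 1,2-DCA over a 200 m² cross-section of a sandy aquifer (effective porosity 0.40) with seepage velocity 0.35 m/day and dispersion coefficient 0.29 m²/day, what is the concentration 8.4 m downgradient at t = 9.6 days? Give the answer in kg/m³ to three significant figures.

0.0158 kg/m³

For an instantaneous plane source, C(x,t) = M/(n_e·A·√(4πDt)) · exp(−(x−vt)²/(4Dt)), with n_e·A the pore (flow) area.
Plume center vt = 0.35 × 9.6 = 3.36 m, so the well at 8.4 m is 5.04 m downgradient of the peak.
√(4πDt) = 5.915 m, giving peak height M/(n_e·A·√(4πDt)) = 73/(0.40 × 200 × 5.915) = 0.1543 kg/m³.
(x−vt)²/(4Dt) = (5.04)²/(4 × 0.29 × 9.6) = 2.281; exp(−2.281) = 0.1022.
C = 0.1543 × 0.1022 = 0.0158 kg/m³.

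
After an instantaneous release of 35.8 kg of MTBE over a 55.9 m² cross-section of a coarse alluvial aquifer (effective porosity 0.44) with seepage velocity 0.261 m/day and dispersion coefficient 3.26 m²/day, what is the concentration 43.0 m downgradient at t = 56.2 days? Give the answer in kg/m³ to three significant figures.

0.0101 kg/m³

For an instantaneous plane source, C(x,t) = M/(n_e·A·√(4πDt)) · exp(−(x−vt)²/(4Dt)), with n_e·A the pore (flow) area.
Plume center vt = 0.261 × 56.2 = 14.6682 m, so the well at 43.0 m is 28.3318 m downgradient of the peak.
√(4πDt) = 47.98 m, giving peak height M/(n_e·A·√(4πDt)) = 35.8/(0.44 × 55.9 × 47.98) = 0.03034 kg/m³.
(x−vt)²/(4Dt) = (28.3318)²/(4 × 3.26 × 56.2) = 1.095; exp(−1.095) = 0.3345.
C = 0.03034 × 0.3345 = 0.0101 kg/m³.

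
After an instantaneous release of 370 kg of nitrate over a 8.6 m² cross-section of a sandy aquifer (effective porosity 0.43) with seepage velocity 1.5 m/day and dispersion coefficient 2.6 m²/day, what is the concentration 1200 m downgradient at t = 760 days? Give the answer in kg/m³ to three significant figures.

0.403 kg/m³

For an instantaneous plane source, C(x,t) = M/(n_e·A·√(4πDt)) · exp(−(x−vt)²/(4Dt)), with n_e·A the pore (flow) area.
Plume center vt = 1.5 × 760 = 1140 m, so the well at 1200 m is 60 m downgradient of the peak.
√(4πDt) = 157.6 m, giving peak height M/(n_e·A·√(4πDt)) = 370/(0.43 × 8.6 × 157.6) = 0.6349 kg/m³.
(x−vt)²/(4Dt) = (60)²/(4 × 2.6 × 760) = 0.4555; exp(−0.4555) = 0.6341.
C = 0.6349 × 0.6341 = 0.403 kg/m³.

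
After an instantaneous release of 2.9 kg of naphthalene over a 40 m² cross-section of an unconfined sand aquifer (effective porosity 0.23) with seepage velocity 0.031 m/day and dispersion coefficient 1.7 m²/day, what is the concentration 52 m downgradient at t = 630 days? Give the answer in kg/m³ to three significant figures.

0.00212 kg/m³

For an instantaneous plane source, C(x,t) = M/(n_e·A·√(4πDt)) · exp(−(x−vt)²/(4Dt)), with n_e·A the pore (flow) area.
Plume center vt = 0.031 × 630 = 19.53 m, so the well at 52 m is 32.47 m downgradient of the peak.
√(4πDt) = 116.0 m, giving peak height M/(n_e·A·√(4πDt)) = 2.9/(0.23 × 40 × 116.0) = 0.002717 kg/m³.
(x−vt)²/(4Dt) = (32.47)²/(4 × 1.7 × 630) = 0.2461; exp(−0.2461) = 0.7818.
C = 0.002717 × 0.7818 = 0.00212 kg/m³.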